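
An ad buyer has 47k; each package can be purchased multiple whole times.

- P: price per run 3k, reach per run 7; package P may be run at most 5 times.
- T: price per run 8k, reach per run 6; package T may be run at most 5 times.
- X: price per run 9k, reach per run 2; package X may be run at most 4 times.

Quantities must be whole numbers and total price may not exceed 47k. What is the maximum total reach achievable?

This is a bounded integer knapsack.
P has the best ratio (7/3); taking only P gives at most 5×7 = 35 (stopped by the supply cap of 5).
Mixing does better — 5×P and 4×T: price 47 ≤ 47, reach 5·7 + 4·6 = 59.

59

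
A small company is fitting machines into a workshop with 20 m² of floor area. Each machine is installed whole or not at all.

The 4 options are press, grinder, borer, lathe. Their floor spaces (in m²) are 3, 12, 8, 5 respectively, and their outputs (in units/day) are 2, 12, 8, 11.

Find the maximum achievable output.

25

Allowing fractional choices, the relaxed optimum would be about 26.0, but machines are indivisible.
grinder + lathe: floor space 12 + 5 = 17 ≤ 20, output 12 + 11 = 23.
press + grinder + lathe: floor space 3 + 12 + 5 = 20 ≤ 20, output 2 + 12 + 11 = 25.
press + borer + lathe: floor space 3 + 8 + 5 = 16 ≤ 20, output 2 + 8 + 11 = 21.
Best is press, grinder, and lathe with total output 25.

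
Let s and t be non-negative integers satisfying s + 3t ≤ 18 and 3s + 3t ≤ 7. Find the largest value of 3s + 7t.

14

Relaxing integrality, the LP optimum is 16.33 at (s,t) = (0, 2.33), which is not an integer point.
(s,t)=(0,2): 1·0+3·2=6≤18, 3·0+3·2=6≤7, objective 14.
(s,t)=(1,1): 1·1+3·1=4≤18, 3·1+3·1=6≤7, objective 10.
(s,t)=(0,1): 1·0+3·1=3≤18, 3·0+3·1=3≤7, objective 7.
No feasible integer point exceeds 14.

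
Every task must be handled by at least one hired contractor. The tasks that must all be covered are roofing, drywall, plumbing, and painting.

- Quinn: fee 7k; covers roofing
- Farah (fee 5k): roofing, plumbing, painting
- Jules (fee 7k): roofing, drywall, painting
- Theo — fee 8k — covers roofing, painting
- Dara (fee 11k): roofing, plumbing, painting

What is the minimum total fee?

12

This is an integer covering problem.
Choose Farah and Jules: together they cover roofing, drywall, plumbing, painting — every task.
Total fee: 5 + 7 = 12.
No cover costs less than 12.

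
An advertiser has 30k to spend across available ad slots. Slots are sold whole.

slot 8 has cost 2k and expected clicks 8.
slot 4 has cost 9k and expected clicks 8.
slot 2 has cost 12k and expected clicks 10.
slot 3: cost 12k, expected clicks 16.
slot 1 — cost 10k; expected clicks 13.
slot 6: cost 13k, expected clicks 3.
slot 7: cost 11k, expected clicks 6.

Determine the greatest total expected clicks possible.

Allowing fractional choices, the relaxed optimum would be about 42.3, but ad slots are indivisible.
slot 8 + slot 2 + slot 3: cost 2 + 12 + 12 = 26 ≤ 30, expected clicks 8 + 10 + 16 = 34.
slot 8 + slot 3 + slot 1: cost 2 + 12 + 10 = 24 ≤ 30, expected clicks 8 + 16 + 13 = 37.
Best is slot 8, slot 3, and slot 1 with total expected clicks 37.

37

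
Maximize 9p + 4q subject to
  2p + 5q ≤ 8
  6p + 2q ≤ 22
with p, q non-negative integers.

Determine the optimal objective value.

Relaxing integrality, the LP optimum is 33.15 at (p,q) = (3.62, 0.154), which is not an integer point.
(p,q)=(3,0): 2·3+5·0=6≤8, 6·3+2·0=18≤22, objective 27.
(p,q)=(2,0): 2·2+5·0=4≤8, 6·2+2·0=12≤22, objective 18.
No feasible integer point exceeds 27.

27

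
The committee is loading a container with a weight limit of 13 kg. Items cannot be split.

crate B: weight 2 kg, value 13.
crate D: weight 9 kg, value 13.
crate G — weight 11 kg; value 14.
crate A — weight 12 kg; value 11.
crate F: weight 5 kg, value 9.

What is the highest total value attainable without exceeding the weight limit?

27

Allowing fractional choices, the relaxed optimum would be about 30.7, but items are indivisible.
crate B + crate G: weight 2 + 11 = 13 ≤ 13, value 13 + 14 = 27.
crate B + crate D: weight 2 + 9 = 11 ≤ 13, value 13 + 13 = 26.
Best is crate B and crate G with total value 27.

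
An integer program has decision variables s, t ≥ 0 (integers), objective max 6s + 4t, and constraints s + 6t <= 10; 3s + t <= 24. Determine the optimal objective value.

48

Relaxing integrality, the LP optimum is 48.71 at (s,t) = (7.88, 0.353), which is not an integer point.
(s,t)=(8,0): 1·8+6·0=8≤10, 3·8+1·0=24≤24, objective 48.
(s,t)=(7,0): 1·7+6·0=7≤10, 3·7+1·0=21≤24, objective 42.
(s,t)=(6,0): 1·6+6·0=6≤10, 3·6+1·0=18≤24, objective 36.
The best lattice point is (8,0), giving 48.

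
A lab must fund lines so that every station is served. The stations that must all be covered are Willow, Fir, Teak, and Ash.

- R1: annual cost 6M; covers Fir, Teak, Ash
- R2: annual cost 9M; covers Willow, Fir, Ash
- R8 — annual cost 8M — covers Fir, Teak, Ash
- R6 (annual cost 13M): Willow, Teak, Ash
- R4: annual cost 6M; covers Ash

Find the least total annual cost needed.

Choose R1 and R2: together they cover Willow, Fir, Teak, Ash — every station.
Total annual cost: 6 + 9 = 15.
No cover costs less than 15.

15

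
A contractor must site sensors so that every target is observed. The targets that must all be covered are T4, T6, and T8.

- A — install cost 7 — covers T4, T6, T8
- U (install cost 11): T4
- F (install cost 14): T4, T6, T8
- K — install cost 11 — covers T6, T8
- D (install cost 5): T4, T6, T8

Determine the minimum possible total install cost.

D alone covers T4, T6, T8 — every target.
Total install cost: 5.
No cover costs less than 5.

5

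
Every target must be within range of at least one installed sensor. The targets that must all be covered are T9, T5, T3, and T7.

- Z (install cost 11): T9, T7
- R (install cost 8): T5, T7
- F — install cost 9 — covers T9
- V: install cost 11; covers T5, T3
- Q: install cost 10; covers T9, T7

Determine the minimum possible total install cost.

This is a weighted set-cover instance.
The greedy cost-per-new-target heuristic would pick R, F, and V for 28, but a cheaper cover exists.
Choose V and Q: together they cover T9, T5, T3, T7 — every target.
Total install cost: 11 + 10 = 21.
No cover costs less than 21.

21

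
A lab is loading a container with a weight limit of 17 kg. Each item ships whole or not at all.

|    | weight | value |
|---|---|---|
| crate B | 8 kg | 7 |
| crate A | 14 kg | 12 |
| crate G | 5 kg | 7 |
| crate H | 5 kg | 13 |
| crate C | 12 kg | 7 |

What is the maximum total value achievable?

Allowing fractional choices, the relaxed optimum would be about 26.1, but items are indivisible.
crate B + crate H: weight 8 + 5 = 13 ≤ 17, value 7 + 13 = 20.
crate G + crate H: weight 5 + 5 = 10 ≤ 17, value 7 + 13 = 20.
The maximum value is 20; one optimal choice is crate G and crate H.

20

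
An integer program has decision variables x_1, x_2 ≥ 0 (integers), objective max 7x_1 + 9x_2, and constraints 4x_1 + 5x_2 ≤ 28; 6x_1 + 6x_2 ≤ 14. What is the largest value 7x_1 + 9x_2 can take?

18

Relaxing integrality, the LP optimum is 21.00 at (x_1,x_2) = (0, 2.33), which is not an integer point.
(x_1,x_2)=(0,2): 4·0+5·2=10≤28, 6·0+6·2=12≤14, objective 18.
(x_1,x_2)=(1,1): 4·1+5·1=9≤28, 6·1+6·1=12≤14, objective 16.
(x_1,x_2)=(0,1): 4·0+5·1=5≤28, 6·0+6·1=6≤14, objective 9.
The best lattice point is (0,2), giving 18.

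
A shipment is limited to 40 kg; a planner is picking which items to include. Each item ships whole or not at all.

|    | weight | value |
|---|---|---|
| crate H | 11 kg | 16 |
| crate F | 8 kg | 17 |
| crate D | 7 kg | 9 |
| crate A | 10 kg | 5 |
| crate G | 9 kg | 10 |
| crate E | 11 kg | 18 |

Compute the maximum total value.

crate H + crate F + crate G + crate E: weight 11 + 8 + 9 + 11 = 39 ≤ 40, value 16 + 17 + 10 + 18 = 61.
crate H + crate F + crate A + crate E: weight 11 + 8 + 10 + 11 = 40 ≤ 40, value 16 + 17 + 5 + 18 = 56.
crate H + crate F + crate D + crate E: weight 11 + 8 + 7 + 11 = 37 ≤ 40, value 16 + 17 + 9 + 18 = 60.
Best is crate H, crate F, crate G, and crate E with total value 61.

61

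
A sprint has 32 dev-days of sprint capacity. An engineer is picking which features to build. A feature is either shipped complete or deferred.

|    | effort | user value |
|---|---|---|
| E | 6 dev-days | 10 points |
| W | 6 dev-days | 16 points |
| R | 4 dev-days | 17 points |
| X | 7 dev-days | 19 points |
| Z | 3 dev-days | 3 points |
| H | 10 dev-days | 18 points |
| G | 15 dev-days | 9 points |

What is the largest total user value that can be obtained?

73

W + R + X + H: effort 6 + 4 + 7 + 10 = 27 ≤ 32, user value 16 + 17 + 19 + 18 = 70.
W + R + X + Z + H: effort 6 + 4 + 7 + 3 + 10 = 30 ≤ 32, user value 16 + 17 + 19 + 3 + 18 = 73.
Best is W, R, X, Z, and H with total user value 73.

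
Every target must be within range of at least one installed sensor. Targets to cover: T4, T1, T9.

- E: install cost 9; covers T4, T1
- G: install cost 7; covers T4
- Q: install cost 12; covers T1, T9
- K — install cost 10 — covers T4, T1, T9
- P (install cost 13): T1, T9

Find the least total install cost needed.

This is a weighted set-cover instance.
K alone covers T4, T1, T9 — every target.
Total install cost: 10.
No cover costs less than 10.

10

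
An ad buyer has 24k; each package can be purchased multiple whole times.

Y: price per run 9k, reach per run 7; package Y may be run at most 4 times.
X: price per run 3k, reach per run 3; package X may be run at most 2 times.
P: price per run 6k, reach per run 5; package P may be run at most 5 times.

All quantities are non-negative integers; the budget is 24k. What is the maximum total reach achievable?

This is a bounded integer knapsack.
4×P: price 24 ≤ 24, reach 4·5 = 20.
2×X and 3×P: price 24 ≤ 24, reach 2·3 + 3·5 = 21.
Best is 21.

21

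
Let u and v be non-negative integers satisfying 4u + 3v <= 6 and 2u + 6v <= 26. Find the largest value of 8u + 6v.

(u,v)=(0,2): 4·0+3·2=6≤6, 2·0+6·2=12≤26, objective 12.
(u,v)=(0,1): 4·0+3·1=3≤6, 2·0+6·1=6≤26, objective 6.
The best lattice point is (0,2), giving 12.

12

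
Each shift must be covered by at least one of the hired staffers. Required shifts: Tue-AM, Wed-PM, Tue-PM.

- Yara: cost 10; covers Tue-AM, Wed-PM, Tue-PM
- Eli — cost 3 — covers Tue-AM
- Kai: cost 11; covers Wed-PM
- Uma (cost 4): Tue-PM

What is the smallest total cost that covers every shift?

The greedy cost-per-new-shift heuristic would pick Eli, Uma, and Yara for 17, but a cheaper cover exists.
Yara alone covers Tue-AM, Wed-PM, Tue-PM — every shift.
Total cost: 10.
No cover costs less than 10.

10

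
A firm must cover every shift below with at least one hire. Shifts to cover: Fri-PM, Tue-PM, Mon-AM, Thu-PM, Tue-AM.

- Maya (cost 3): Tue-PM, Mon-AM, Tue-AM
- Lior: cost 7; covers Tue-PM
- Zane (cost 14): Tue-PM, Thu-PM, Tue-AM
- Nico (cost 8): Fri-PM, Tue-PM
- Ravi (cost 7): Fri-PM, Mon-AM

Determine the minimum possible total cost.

21

Choose Zane and Ravi: together they cover Fri-PM, Tue-PM, Mon-AM, Thu-PM, Tue-AM — every shift.
Total cost: 14 + 7 = 21.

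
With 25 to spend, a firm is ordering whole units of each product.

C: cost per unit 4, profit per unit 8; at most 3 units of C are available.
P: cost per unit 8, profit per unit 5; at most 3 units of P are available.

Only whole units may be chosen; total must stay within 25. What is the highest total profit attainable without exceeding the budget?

29

This is a bounded integer knapsack.
2×C and 2×P: cost 24 ≤ 25, profit 2·8 + 2·5 = 26.
3×C and 1×P: cost 20 ≤ 25, profit 3·8 + 1·5 = 29.
Best is 29.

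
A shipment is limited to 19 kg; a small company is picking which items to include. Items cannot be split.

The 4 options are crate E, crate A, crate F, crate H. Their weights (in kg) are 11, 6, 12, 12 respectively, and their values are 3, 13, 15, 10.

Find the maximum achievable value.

28

crate A + crate F: weight 6 + 12 = 18 ≤ 19, value 13 + 15 = 28.
crate E + crate A: weight 11 + 6 = 17 ≤ 19, value 3 + 13 = 16.
crate A + crate H: weight 6 + 12 = 18 ≤ 19, value 13 + 10 = 23.
Best is crate A and crate F with total value 28.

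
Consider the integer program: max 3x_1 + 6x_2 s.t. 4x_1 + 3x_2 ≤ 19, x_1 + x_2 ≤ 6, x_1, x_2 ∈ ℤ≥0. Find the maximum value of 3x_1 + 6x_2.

36

(x_1,x_2)=(0,6): 4·0+3·6=18≤19, 1·0+1·6=6≤6, objective 36.
(x_1,x_2)=(1,5): 4·1+3·5=19≤19, 1·1+1·5=6≤6, objective 33.
(x_1,x_2)=(0,5): 4·0+3·5=15≤19, 1·0+1·5=5≤6, objective 30.
Maximum is 36 at (x_1,x_2)=(0,6).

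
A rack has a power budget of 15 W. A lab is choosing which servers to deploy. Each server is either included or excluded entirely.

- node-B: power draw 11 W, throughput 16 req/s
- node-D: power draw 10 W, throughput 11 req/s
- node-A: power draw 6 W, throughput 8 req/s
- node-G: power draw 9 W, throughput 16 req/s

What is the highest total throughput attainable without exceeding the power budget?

This is a 0-1 knapsack instance.
node-G: power draw 9 ≤ 15, throughput 16.
node-A + node-G: power draw 6 + 9 = 15 ≤ 15, throughput 8 + 16 = 24.
Best is node-A and node-G with total throughput 24.

24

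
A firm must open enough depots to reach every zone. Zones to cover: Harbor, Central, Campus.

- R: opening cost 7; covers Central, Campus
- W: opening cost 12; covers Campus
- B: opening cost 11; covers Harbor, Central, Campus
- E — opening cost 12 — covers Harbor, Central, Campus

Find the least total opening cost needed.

B alone covers Harbor, Central, Campus — every zone.
Total opening cost: 11.

11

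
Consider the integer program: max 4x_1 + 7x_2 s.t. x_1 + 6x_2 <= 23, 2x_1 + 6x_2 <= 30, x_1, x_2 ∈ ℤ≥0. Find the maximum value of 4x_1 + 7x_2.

(x_1,x_2)=(15,0): 1·15+6·0=15≤23, 2·15+6·0=30≤30, objective 60.
(x_1,x_2)=(14,0): 1·14+6·0=14≤23, 2·14+6·0=28≤30, objective 56.
The best lattice point is (15,0), giving 60.

60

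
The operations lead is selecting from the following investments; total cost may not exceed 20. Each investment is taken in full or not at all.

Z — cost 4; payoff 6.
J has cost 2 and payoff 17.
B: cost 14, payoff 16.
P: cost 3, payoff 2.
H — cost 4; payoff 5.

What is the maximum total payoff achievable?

39

This is a 0-1 knapsack instance.
Allowing fractional choices, the relaxed optimum would be about 39.4, but investments are indivisible.
J + B + H: cost 2 + 14 + 4 = 20 ≤ 20, payoff 17 + 16 + 5 = 38.
Z + J + B: cost 4 + 2 + 14 = 20 ≤ 20, payoff 6 + 17 + 16 = 39.
J + B + P: cost 2 + 14 + 3 = 19 ≤ 20, payoff 17 + 16 + 2 = 35.
Best is Z, J, and B with total payoff 39.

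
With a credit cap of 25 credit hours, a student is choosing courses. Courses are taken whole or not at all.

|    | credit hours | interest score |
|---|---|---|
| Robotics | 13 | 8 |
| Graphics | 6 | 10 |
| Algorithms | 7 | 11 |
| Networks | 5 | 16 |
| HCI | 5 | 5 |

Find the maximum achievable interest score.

42

Allowing fractional choices, the relaxed optimum would be about 43.2, but courses are indivisible.
Graphics + Algorithms + Networks + HCI: credit hours 6 + 7 + 5 + 5 = 23 ≤ 25, interest score 10 + 11 + 16 + 5 = 42.
Graphics + Algorithms + Networks: credit hours 6 + 7 + 5 = 18 ≤ 25, interest score 10 + 11 + 16 = 37.
Robotics + Algorithms + Networks: credit hours 13 + 7 + 5 = 25 ≤ 25, interest score 8 + 11 + 16 = 35.
Best is Graphics, Algorithms, Networks, and HCI with total interest score 42.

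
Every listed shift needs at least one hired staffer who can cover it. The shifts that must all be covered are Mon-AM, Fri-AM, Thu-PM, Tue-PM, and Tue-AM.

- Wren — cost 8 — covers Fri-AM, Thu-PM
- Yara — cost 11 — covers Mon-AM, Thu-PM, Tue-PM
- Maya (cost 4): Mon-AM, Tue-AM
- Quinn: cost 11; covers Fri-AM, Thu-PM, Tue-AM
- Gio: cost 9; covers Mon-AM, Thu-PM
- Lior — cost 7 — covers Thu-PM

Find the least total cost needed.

The greedy cost-per-new-shift heuristic would pick Maya, Wren, and Yara for 23, but a cheaper cover exists.
Choose Yara and Quinn: together they cover Mon-AM, Fri-AM, Thu-PM, Tue-PM, Tue-AM — every shift.
Total cost: 11 + 11 = 22.
No cover costs less than 22.

22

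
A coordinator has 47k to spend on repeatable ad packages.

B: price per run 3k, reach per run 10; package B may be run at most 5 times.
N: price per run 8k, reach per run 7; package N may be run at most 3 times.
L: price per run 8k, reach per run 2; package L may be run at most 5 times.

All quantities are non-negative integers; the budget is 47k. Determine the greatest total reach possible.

This is a bounded integer knapsack.
B has the best ratio (10/3); taking only B gives at most 5×10 = 50 (stopped by the supply cap of 5).
Mixing does better — 5×B, 3×N, and 1×L: price 47 ≤ 47, reach 5·10 + 3·7 + 1·2 = 73.

73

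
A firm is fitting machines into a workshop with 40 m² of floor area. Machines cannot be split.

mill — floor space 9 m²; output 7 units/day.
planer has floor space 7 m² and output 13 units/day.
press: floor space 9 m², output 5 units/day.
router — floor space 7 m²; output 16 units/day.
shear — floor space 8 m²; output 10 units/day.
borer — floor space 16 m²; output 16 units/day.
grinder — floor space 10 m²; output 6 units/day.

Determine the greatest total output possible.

This is an integer program with binary decision variables.
planer + router + shear + borer: floor space 7 + 7 + 8 + 16 = 38 ≤ 40, output 13 + 16 + 10 + 16 = 55.
mill + planer + router + borer: floor space 9 + 7 + 7 + 16 = 39 ≤ 40, output 7 + 13 + 16 + 16 = 52.
mill + planer + press + router + shear: floor space 9 + 7 + 9 + 7 + 8 = 40 ≤ 40, output 7 + 13 + 5 + 16 + 10 = 51.
Best is planer, router, shear, and borer with total output 55.

55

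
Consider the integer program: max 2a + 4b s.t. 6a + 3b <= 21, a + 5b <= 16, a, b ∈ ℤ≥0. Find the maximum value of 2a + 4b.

14

The continuous relaxation peaks at (2.11, 2.78) with value 15.33; rounding to a feasible lattice point costs some objective.
(a,b)=(1,3): 6·1+3·3=15≤21, 1·1+5·3=16≤16, objective 14.
(a,b)=(0,3): 6·0+3·3=9≤21, 1·0+5·3=15≤16, objective 12.
No feasible integer point exceeds 14.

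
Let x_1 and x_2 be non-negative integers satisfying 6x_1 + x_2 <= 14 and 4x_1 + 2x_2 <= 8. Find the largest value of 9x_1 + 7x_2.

(x_1,x_2)=(0,4): 6·0+1·4=4≤14, 4·0+2·4=8≤8, objective 28.
(x_1,x_2)=(0,3): 6·0+1·3=3≤14, 4·0+2·3=6≤8, objective 21.
No feasible integer point exceeds 28.

28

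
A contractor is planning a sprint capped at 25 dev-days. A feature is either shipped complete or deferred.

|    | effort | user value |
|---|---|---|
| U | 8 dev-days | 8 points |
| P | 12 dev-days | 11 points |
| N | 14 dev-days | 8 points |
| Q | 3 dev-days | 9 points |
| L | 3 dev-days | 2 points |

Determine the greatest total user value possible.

28

U + P + Q: effort 8 + 12 + 3 = 23 ≤ 25, user value 8 + 11 + 9 = 28.
U + N + Q: effort 8 + 14 + 3 = 25 ≤ 25, user value 8 + 8 + 9 = 25.
Best is U, P, and Q with total user value 28.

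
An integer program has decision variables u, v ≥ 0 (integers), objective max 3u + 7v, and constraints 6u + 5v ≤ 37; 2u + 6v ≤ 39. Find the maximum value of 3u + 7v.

Relaxing integrality, the LP optimum is 46.19 at (u,v) = (1.04, 6.15), which is not an integer point.
(u,v)=(1,6): 6·1+5·6=36≤37, 2·1+6·6=38≤39, objective 45.
(u,v)=(0,6): 6·0+5·6=30≤37, 2·0+6·6=36≤39, objective 42.
The best lattice point is (1,6), giving 45.

45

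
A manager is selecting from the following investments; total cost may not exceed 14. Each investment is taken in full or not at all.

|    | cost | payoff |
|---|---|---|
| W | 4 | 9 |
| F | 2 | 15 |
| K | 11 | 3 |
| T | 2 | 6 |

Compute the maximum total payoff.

30

W + F + T: cost 4 + 2 + 2 = 8 ≤ 14, payoff 9 + 15 + 6 = 30.
W + F: cost 4 + 2 = 6 ≤ 14, payoff 9 + 15 = 24.
Best is W, F, and T with total payoff 30.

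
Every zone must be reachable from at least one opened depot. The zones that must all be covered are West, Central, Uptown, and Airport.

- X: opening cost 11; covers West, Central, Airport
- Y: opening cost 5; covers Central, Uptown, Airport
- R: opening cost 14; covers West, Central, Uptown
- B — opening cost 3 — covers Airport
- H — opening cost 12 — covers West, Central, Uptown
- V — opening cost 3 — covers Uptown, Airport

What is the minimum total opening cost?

The greedy cost-per-new-zone heuristic would pick V, Y, and X for 19, but a cheaper cover exists.
Choose X and V: together they cover West, Central, Uptown, Airport — every zone.
Total opening cost: 11 + 3 = 14.
No cover costs less than 14.

14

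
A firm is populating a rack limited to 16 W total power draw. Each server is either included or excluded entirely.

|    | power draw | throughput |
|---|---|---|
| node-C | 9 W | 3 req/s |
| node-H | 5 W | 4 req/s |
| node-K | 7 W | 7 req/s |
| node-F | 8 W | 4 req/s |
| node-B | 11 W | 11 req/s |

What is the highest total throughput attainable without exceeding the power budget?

Treat it as a binary knapsack problem.
Take node-H and node-B: power draw 5 + 11 = 16 ≤ 16, throughput 4 + 11 = 15.
No other feasible combination does better.

15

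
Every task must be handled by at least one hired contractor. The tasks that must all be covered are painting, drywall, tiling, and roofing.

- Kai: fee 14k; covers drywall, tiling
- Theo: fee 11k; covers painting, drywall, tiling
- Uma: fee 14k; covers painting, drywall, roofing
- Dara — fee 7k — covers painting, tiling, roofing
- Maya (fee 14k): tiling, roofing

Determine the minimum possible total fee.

Choose Theo and Dara: together they cover painting, drywall, tiling, roofing — every task.
Total fee: 11 + 7 = 18.
No cover costs less than 18.

18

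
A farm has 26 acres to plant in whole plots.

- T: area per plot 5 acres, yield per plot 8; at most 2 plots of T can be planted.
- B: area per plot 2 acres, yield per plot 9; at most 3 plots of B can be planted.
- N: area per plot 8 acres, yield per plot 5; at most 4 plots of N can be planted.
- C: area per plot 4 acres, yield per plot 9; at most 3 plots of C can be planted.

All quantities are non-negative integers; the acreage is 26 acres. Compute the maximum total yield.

This is a bounded integer knapsack.
1×T, 3×B, and 3×C: area 23 ≤ 26, yield 1·8 + 3·9 + 3·9 = 62.
2×T, 2×B, and 3×C: area 26 ≤ 26, yield 2·8 + 2·9 + 3·9 = 61.
Best is 62.

62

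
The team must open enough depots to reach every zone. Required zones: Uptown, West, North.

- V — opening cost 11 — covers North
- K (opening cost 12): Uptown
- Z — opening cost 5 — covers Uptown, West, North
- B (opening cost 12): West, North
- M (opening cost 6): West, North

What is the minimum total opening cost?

5

Z alone covers Uptown, West, North — every zone.
Total opening cost: 5.
No cover costs less than 5.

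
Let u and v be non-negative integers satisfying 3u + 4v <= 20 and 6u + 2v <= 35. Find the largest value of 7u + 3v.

38

The continuous relaxation peaks at (5.56, 0.833) with value 41.39; rounding to a feasible lattice point costs some objective.
(u,v)=(5,1): 3·5+4·1=19≤20, 6·5+2·1=32≤35, objective 38.
(u,v)=(5,0): 3·5+4·0=15≤20, 6·5+2·0=30≤35, objective 35.
The best lattice point is (5,1), giving 38.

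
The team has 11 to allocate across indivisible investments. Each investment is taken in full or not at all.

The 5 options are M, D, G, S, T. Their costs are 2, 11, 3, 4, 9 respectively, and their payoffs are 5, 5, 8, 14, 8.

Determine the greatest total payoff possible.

27

M + G + S: cost 2 + 3 + 4 = 9 ≤ 11, payoff 5 + 8 + 14 = 27.
G + S: cost 3 + 4 = 7 ≤ 11, payoff 8 + 14 = 22.
Best is M, G, and S with total payoff 27.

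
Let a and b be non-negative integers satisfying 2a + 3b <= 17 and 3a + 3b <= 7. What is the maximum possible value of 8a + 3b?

(a,b)=(2,0) is feasible, giving 16.
(a,b)=(1,1) is feasible, giving 11.
The best lattice point is (2,0), giving 16.

16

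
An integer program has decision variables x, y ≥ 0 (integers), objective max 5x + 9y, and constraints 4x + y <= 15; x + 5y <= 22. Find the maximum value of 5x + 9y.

(x,y)=(2,4): 4·2+1·4=12≤15, 1·2+5·4=22≤22, objective 46.
(x,y)=(3,3): 4·3+1·3=15≤15, 1·3+5·3=18≤22, objective 42.
(x,y)=(1,4): 4·1+1·4=8≤15, 1·1+5·4=21≤22, objective 41.
(x,y)=(2,3): 4·2+1·3=11≤15, 1·2+5·3=17≤22, objective 37.
No feasible integer point exceeds 46.

46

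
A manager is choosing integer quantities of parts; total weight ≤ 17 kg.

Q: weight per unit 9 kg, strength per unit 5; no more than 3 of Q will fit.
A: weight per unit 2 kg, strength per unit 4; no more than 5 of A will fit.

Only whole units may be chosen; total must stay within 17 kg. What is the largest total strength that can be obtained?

21

This is a bounded integer knapsack.
1×Q and 4×A: weight 17 ≤ 17, strength 1·5 + 4·4 = 21.
5×A: weight 10 ≤ 17, strength 5·4 = 20.
Best is 21.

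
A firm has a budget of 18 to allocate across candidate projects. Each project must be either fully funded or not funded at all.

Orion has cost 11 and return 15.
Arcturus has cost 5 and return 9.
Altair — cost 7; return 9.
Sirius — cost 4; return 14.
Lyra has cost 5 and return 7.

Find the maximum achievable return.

Treat it as a binary knapsack problem.
Take Arcturus, Altair, and Sirius: cost 5 + 7 + 4 = 16 ≤ 18, return 9 + 9 + 14 = 32.
No other feasible combination does better.

32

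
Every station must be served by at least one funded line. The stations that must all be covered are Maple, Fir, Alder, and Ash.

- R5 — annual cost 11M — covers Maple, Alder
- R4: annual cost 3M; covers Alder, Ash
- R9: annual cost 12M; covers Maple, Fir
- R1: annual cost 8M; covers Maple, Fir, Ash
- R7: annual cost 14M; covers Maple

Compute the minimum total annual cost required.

11

Choose R4 and R1: together they cover Maple, Fir, Alder, Ash — every station.
Total annual cost: 3 + 8 = 11.
No cover costs less than 11.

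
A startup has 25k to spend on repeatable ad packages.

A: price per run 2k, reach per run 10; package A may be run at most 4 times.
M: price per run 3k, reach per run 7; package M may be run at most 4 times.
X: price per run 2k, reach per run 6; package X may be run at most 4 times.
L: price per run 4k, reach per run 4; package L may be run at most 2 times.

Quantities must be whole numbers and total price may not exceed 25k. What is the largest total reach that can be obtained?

85

4×A, 4×M, and 2×X: price 24 ≤ 25, reach 4·10 + 4·7 + 2·6 = 80.
4×A, 3×M, and 4×X: price 25 ≤ 25, reach 4·10 + 3·7 + 4·6 = 85.
Best is 85.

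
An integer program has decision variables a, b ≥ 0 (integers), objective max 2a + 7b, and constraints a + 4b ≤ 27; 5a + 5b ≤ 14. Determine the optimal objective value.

(a,b)=(0,2): 1·0+4·2=8≤27, 5·0+5·2=10≤14, objective 14.
(a,b)=(1,1): 1·1+4·1=5≤27, 5·1+5·1=10≤14, objective 9.
(a,b)=(0,1): 1·0+4·1=4≤27, 5·0+5·1=5≤14, objective 7.
The best lattice point is (0,2), giving 14.

14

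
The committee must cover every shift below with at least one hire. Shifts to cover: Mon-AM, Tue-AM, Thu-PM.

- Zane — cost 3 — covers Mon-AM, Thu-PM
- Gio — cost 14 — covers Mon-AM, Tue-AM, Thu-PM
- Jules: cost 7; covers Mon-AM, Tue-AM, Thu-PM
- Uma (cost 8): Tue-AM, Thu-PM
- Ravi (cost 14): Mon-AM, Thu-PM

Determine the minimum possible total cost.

7

This is a weighted set-cover instance.
The greedy cost-per-new-shift heuristic would pick Zane and Jules for 10, but a cheaper cover exists.
Jules alone covers Mon-AM, Tue-AM, Thu-PM — every shift.
Total cost: 7.
No cover costs less than 7.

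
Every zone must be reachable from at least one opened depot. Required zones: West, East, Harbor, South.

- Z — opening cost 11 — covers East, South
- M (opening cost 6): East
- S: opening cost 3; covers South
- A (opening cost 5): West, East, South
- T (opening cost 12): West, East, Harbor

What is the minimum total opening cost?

15

The greedy cost-per-new-zone heuristic would pick A and T for 17, but a cheaper cover exists.
Choose S and T: together they cover West, East, Harbor, South — every zone.
Total opening cost: 3 + 12 = 15.
No cover costs less than 15.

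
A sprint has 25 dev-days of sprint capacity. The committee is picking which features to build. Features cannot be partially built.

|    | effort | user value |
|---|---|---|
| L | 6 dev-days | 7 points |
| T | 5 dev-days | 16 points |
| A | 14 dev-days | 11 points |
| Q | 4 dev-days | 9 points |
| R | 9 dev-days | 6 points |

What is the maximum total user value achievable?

38

This is a 0-1 knapsack instance.
Allowing fractional choices, the relaxed optimum would be about 39.9, but features are indivisible.
L + T + Q + R: effort 6 + 5 + 4 + 9 = 24 ≤ 25, user value 7 + 16 + 9 + 6 = 38.
L + T + A: effort 6 + 5 + 14 = 25 ≤ 25, user value 7 + 16 + 11 = 34.
T + A + Q: effort 5 + 14 + 4 = 23 ≤ 25, user value 16 + 11 + 9 = 36.
Best is L, T, Q, and R with total user value 38.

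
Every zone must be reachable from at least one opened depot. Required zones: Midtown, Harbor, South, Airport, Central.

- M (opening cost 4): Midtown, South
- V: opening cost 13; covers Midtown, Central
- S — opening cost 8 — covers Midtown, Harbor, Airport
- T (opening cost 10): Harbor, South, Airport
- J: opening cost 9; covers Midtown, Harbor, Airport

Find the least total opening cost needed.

The greedy cost-per-new-zone heuristic would pick M, S, and V for 25, but a cheaper cover exists.
Choose V and T: together they cover Midtown, Harbor, South, Airport, Central — every zone.
Total opening cost: 13 + 10 = 23.
No cover costs less than 23.

23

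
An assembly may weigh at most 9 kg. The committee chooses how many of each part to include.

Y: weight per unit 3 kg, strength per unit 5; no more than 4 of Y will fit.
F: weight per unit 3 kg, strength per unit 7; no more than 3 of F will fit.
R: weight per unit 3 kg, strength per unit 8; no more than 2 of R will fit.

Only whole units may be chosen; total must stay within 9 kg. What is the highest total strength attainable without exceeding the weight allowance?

23

1×F and 2×R: weight 9 ≤ 9, strength 1·7 + 2·8 = 23.
2×F and 1×R: weight 9 ≤ 9, strength 2·7 + 1·8 = 22.
Best is 23.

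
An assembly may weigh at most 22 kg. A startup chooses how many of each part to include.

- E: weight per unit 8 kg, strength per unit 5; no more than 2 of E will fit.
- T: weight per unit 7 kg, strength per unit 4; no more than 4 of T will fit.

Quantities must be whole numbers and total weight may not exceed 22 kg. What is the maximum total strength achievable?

13

Take 1×E and 2×T: weight 22 ≤ 22, strength 1·5 + 2·4 = 13.
No other integer combination yields more.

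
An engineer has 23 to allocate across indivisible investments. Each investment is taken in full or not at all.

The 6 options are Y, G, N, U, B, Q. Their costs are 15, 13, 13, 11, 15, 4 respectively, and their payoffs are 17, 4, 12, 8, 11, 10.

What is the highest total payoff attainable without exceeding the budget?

27

This is a 0-1 knapsack instance.
Take Y and Q: cost 15 + 4 = 19 ≤ 23, payoff 17 + 10 = 27.
No other feasible combination does better.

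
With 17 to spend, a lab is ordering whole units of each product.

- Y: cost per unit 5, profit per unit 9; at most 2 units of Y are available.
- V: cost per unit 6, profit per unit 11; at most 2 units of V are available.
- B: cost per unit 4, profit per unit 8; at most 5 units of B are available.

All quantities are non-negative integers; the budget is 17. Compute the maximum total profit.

33

4×B: cost 16 ≤ 17, profit 4·8 = 32.
1×Y and 3×B: cost 17 ≤ 17, profit 1·9 + 3·8 = 33.
Best is 33.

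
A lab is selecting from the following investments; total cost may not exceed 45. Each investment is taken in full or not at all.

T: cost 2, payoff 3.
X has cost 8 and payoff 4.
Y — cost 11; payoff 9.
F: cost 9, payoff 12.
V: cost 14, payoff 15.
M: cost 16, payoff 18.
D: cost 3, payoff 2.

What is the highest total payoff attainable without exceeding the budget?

Treat it as a binary knapsack problem.
Allowing fractional choices, the relaxed optimum would be about 51.3, but investments are indivisible.
T + F + V + M + D: cost 2 + 9 + 14 + 16 + 3 = 44 ≤ 45, payoff 3 + 12 + 15 + 18 + 2 = 50.
T + F + V + M: cost 2 + 9 + 14 + 16 = 41 ≤ 45, payoff 3 + 12 + 15 + 18 = 48.
Best is T, F, V, M, and D with total payoff 50.

50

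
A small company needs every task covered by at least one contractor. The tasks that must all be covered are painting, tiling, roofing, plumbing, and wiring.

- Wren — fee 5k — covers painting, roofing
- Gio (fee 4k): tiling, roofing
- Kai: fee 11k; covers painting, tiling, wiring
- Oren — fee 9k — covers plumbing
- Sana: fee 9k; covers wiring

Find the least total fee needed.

24

This is a weighted set-cover instance.
The greedy cost-per-new-task heuristic would pick Gio, Wren, Oren, and Sana for 27, but a cheaper cover exists.
Choose Gio, Kai, and Oren: together they cover painting, tiling, roofing, plumbing, wiring — every task.
Total fee: 4 + 11 + 9 = 24.
No cover costs less than 24.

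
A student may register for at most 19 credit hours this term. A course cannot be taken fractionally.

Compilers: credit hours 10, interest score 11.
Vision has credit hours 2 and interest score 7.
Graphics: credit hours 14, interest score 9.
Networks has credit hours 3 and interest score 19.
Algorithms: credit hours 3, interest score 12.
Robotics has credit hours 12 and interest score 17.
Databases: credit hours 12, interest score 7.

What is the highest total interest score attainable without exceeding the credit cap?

49

Allowing fractional choices, the relaxed optimum would be about 53.6, but courses are indivisible.
Networks + Algorithms + Robotics: credit hours 3 + 3 + 12 = 18 ≤ 19, interest score 19 + 12 + 17 = 48.
Vision + Networks + Robotics: credit hours 2 + 3 + 12 = 17 ≤ 19, interest score 7 + 19 + 17 = 43.
Compilers + Vision + Networks + Algorithms: credit hours 10 + 2 + 3 + 3 = 18 ≤ 19, interest score 11 + 7 + 19 + 12 = 49.
Best is Compilers, Vision, Networks, and Algorithms with total interest score 49.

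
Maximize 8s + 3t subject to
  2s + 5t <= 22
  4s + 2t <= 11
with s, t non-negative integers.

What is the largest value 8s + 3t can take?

(s,t)=(2,1) is feasible, giving 19.
(s,t)=(2,0) is feasible, giving 16.
The best lattice point is (2,1), giving 19.

19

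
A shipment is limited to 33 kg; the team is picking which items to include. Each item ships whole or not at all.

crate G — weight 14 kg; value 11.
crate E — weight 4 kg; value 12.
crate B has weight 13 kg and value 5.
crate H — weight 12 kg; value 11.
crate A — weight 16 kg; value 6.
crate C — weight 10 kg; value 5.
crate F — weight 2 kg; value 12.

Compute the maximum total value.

46

Allowing fractional choices, the relaxed optimum would be about 46.5, but items are indivisible.
crate G + crate E + crate H + crate F: weight 14 + 4 + 12 + 2 = 32 ≤ 33, value 11 + 12 + 11 + 12 = 46.
crate E + crate H + crate C + crate F: weight 4 + 12 + 10 + 2 = 28 ≤ 33, value 12 + 11 + 5 + 12 = 40.
crate G + crate E + crate C + crate F: weight 14 + 4 + 10 + 2 = 30 ≤ 33, value 11 + 12 + 5 + 12 = 40.
Best is crate G, crate E, crate H, and crate F with total value 46.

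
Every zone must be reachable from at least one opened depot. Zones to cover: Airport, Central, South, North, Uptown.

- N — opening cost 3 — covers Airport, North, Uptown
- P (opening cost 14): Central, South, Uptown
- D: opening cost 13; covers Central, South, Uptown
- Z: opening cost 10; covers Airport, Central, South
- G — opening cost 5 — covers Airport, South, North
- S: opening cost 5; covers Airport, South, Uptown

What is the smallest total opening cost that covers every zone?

13

Choose N and Z: together they cover Airport, Central, South, North, Uptown — every zone.
Total opening cost: 3 + 10 = 13.
No cover costs less than 13.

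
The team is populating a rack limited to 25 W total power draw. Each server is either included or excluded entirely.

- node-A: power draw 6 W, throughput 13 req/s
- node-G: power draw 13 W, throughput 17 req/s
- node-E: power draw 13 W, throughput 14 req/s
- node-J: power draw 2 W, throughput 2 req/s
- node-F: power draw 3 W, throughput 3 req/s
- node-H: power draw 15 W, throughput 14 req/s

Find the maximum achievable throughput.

Treat it as a binary knapsack problem.
Take node-A, node-G, node-J, and node-F: power draw 6 + 13 + 2 + 3 = 24 ≤ 25, throughput 13 + 17 + 2 + 3 = 35.
No other feasible combination does better.

35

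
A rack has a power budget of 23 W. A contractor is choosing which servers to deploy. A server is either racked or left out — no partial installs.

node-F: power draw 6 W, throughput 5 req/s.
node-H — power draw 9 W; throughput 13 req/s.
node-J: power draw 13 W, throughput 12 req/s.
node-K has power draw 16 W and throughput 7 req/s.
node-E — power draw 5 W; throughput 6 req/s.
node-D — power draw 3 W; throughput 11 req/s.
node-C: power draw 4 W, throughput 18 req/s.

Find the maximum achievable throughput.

48

Take node-H, node-E, node-D, and node-C: power draw 9 + 5 + 3 + 4 = 21 ≤ 23, throughput 13 + 6 + 11 + 18 = 48.
No other feasible combination does better.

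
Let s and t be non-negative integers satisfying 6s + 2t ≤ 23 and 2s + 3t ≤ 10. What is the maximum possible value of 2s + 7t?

Relaxing integrality, the LP optimum is 23.33 at (s,t) = (0, 3.33), which is not an integer point.
(s,t)=(0,3) is feasible, giving 21.
(s,t)=(1,2) is feasible, giving 16.
(s,t)=(0,2) is feasible, giving 14.
No feasible integer point exceeds 21.

21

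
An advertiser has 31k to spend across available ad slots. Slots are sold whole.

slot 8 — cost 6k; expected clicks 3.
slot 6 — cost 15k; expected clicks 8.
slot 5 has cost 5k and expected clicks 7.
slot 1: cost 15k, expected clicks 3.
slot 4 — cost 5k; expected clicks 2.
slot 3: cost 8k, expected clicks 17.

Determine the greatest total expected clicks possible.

32

slot 8 + slot 5 + slot 4 + slot 3: cost 6 + 5 + 5 + 8 = 24 ≤ 31, expected clicks 3 + 7 + 2 + 17 = 29.
slot 8 + slot 6 + slot 3: cost 6 + 15 + 8 = 29 ≤ 31, expected clicks 3 + 8 + 17 = 28.
slot 6 + slot 5 + slot 3: cost 15 + 5 + 8 = 28 ≤ 31, expected clicks 8 + 7 + 17 = 32.
Best is slot 6, slot 5, and slot 3 with total expected clicks 32.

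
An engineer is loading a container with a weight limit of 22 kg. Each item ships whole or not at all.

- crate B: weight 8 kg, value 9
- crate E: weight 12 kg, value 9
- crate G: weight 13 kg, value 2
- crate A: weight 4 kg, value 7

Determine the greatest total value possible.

18

Take crate B and crate E: weight 8 + 12 = 20 ≤ 22, value 9 + 9 = 18.
No other feasible combination does better.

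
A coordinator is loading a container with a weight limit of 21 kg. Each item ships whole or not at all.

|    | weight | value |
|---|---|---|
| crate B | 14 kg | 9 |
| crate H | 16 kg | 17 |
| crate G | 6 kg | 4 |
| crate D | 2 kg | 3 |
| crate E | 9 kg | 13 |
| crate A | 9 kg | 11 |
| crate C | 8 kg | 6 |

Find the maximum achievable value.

27

Allowing fractional choices, the relaxed optimum would be about 28.1, but items are indivisible.
crate E + crate A: weight 9 + 9 = 18 ≤ 21, value 13 + 11 = 24.
crate D + crate E + crate C: weight 2 + 9 + 8 = 19 ≤ 21, value 3 + 13 + 6 = 22.
crate D + crate E + crate A: weight 2 + 9 + 9 = 20 ≤ 21, value 3 + 13 + 11 = 27.
Best is crate D, crate E, and crate A with total value 27.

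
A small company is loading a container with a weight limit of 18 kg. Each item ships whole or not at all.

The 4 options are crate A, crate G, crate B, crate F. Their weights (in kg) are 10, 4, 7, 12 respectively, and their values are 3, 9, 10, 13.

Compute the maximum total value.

22

Allowing fractional choices, the relaxed optimum would be about 26.6, but items are indivisible.
crate F: weight 12 ≤ 18, value 13.
crate G + crate F: weight 4 + 12 = 16 ≤ 18, value 9 + 13 = 22.
crate G + crate B: weight 4 + 7 = 11 ≤ 18, value 9 + 10 = 19.
Best is crate G and crate F with total value 22.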